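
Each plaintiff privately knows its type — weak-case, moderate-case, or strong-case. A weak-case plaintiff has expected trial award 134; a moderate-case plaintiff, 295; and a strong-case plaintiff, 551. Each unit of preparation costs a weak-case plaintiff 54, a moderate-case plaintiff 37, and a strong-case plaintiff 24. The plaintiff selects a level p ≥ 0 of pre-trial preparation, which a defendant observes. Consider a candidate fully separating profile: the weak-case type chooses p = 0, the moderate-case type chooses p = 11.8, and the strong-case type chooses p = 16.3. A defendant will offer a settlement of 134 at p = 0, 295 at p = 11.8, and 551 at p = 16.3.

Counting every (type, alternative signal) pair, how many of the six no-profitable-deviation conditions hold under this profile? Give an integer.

Strong-case (own payoff 551 − 24×16.3 = 159.8): to p=0 gives 134 → no gain ✓; to p=11.8 gives 295 − 24×11.8 = 11.8 → no gain ✓.
Weak-case (own payoff 134): to p=11.8 gives 295 − 54×11.8 = -342.2 → no gain ✓; to p=16.3 gives 551 − 54×16.3 = -329.2 → no gain ✓.
Moderate-case (own payoff 295 − 37×11.8 = -141.6): to p=0 gives 134 → profitable ✗; to p=16.3 gives 551 − 37×16.3 = -52.1 → profitable ✗.
4 of the 6 constraints hold; not an equilibrium.

4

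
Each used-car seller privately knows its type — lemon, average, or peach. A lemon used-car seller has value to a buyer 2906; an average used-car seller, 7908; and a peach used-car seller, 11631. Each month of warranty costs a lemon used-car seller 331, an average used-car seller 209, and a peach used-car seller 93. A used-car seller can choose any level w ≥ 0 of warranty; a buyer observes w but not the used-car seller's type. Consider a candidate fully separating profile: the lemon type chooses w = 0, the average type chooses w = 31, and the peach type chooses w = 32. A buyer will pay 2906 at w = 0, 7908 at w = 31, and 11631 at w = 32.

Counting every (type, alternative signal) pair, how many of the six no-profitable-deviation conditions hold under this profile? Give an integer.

Peach (own payoff 11631 − 93×32 = 8655): to w=0 gives 2906 → no gain ✓; to w=31 gives 7908 − 93×31 = 5025 → no gain ✓.
Lemon (own payoff 2906): to w=31 gives 7908 − 331×31 = -2353 → no gain ✓; to w=32 gives 11631 − 331×32 = 1039 → no gain ✓.
Average (own payoff 7908 − 209×31 = 1429): to w=0 gives 2906 → profitable ✗; to w=32 gives 11631 − 209×32 = 4943 → profitable ✗.
4 of the 6 constraints hold; not an equilibrium.

4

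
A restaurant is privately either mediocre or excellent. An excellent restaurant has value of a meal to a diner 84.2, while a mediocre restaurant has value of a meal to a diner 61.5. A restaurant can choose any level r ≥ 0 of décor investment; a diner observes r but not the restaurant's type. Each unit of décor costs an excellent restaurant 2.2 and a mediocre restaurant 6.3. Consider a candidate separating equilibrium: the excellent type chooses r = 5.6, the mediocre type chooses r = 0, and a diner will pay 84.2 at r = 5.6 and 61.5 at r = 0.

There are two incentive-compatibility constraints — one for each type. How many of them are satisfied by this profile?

Excellent type: signal → 84.2 − 2.2 × 5.6 = 71.88; deviate to 0 → 61.5. IC holds (71.88 ≥ 61.5).
Mediocre type: stay at 0 → 61.5; mimic → 84.2 − 6.3 × 5.6 = 48.92. IC holds (61.5 ≥ 48.92).
2 of 2 constraints hold, so this is a separating equilibrium.

2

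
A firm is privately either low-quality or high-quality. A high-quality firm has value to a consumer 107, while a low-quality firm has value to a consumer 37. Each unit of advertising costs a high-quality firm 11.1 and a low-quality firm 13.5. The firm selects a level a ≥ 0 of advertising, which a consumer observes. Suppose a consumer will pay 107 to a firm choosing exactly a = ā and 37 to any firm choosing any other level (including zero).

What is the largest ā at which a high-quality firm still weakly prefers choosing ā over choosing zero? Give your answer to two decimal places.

6.31

Choosing ā yields the high-quality type 107 − 11.1·ā; choosing zero yields 37.
The high-quality type is indifferent at 107 − 11.1·ā = 37, i.e. ā = (107 − 37) / 11.1 ≈ 6.31.
For any ā above 6.31 the high-quality type would rather pool at zero, so separation collapses.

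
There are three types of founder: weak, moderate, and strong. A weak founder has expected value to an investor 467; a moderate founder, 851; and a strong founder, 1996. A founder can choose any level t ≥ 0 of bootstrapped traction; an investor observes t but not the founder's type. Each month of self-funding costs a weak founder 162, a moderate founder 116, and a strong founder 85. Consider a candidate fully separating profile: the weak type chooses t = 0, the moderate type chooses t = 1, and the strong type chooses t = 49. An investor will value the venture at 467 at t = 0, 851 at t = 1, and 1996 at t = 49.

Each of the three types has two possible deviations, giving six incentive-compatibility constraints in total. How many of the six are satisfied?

3

Weak (own payoff 467): to t=1 gives 851 − 162×1 = 689 → profitable ✗; to t=49 gives 1996 − 162×49 = -5942 → no gain ✓.
Strong (own payoff 1996 − 85×49 = -2169): to t=0 gives 467 → profitable ✗; to t=1 gives 851 − 85×1 = 766 → profitable ✗.
Moderate (own payoff 851 − 116×1 = 735): to t=0 gives 467 → no gain ✓; to t=49 gives 1996 − 116×49 = -3688 → no gain ✓.
3 of the 6 constraints hold; not an equilibrium.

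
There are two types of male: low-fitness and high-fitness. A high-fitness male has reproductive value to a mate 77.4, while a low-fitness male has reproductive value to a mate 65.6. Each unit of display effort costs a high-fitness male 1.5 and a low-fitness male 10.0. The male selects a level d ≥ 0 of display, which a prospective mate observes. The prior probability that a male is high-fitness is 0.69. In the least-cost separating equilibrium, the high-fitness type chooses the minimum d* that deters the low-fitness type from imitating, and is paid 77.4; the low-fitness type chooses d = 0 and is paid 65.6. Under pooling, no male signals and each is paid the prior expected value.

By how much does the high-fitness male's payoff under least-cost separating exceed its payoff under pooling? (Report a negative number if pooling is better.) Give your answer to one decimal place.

1.9

Least-cost separating signal: d* solves 65.6 = 77.4 − 10.0·d*, so d* = (77.4 − 65.6)/10.0 = 1.18.
High-fitness type's separating payoff: 77.4 − 1.5 × d* = 77.4 − 1.5 × (77.4 − 65.6)/10.0 = 77.4 − 17.7/10.0 = 75.63.
Pooling payoff: 0.69 × 77.4 + 0.31 × 65.6 = 73.742.
Difference: 75.63 − 73.742 = 1.888, i.e. 1.9 to one decimal place.
The high-fitness type prefers to separate.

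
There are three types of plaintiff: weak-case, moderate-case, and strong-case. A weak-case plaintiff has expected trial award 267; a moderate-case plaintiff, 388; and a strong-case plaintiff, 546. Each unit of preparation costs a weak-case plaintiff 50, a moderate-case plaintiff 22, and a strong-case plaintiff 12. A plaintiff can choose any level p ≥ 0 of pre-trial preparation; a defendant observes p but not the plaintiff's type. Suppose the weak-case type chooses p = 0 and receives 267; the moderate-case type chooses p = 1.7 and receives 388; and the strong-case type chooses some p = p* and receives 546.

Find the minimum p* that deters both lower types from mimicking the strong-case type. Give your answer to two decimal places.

8.88

Moderate-case type (on-path payoff 388 − 22×1.7 = 350.6) won't mimic when 350.6 ≥ 546 − 22·p*, i.e. p* ≥ 8.88.
Weak-case type (on-path payoff 267) won't mimic when 267 ≥ 546 − 50·p*, i.e. p* ≥ 5.58.
Both must hold, so p* = max(5.58, 8.88) = 8.88. The moderate-case type's constraint binds.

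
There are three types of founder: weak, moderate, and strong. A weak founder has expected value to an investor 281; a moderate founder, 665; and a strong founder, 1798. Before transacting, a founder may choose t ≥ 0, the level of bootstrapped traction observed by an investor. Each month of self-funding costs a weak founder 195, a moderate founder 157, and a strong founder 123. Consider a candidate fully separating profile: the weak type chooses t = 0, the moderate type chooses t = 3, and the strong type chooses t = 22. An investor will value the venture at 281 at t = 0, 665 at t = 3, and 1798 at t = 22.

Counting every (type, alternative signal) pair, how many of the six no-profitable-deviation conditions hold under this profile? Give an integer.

3

Strong (own payoff 1798 − 123×22 = -908): to t=0 gives 281 → profitable ✗; to t=3 gives 665 − 123×3 = 296 → profitable ✗.
Moderate (own payoff 665 − 157×3 = 194): to t=0 gives 281 → profitable ✗; to t=22 gives 1798 − 157×22 = -1656 → no gain ✓.
Weak (own payoff 281): to t=3 gives 665 − 195×3 = 80 → no gain ✓; to t=22 gives 1798 − 195×22 = -2492 → no gain ✓.
3 of the 6 constraints hold; not an equilibrium.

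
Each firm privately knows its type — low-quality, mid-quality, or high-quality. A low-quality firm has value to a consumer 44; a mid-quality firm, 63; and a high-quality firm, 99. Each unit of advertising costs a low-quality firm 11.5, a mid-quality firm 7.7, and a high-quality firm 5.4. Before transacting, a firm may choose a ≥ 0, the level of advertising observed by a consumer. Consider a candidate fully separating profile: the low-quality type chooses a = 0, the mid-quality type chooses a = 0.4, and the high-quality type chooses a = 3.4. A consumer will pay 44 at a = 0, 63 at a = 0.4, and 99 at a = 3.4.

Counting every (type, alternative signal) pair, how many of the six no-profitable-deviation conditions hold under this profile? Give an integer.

3

Mid-quality (own payoff 63 − 7.7×0.4 = 59.92): to a=0 gives 44 → no gain ✓; to a=3.4 gives 99 − 7.7×3.4 = 72.82 → profitable ✗.
High-quality (own payoff 99 − 5.4×3.4 = 80.64): to a=0 gives 44 → no gain ✓; to a=0.4 gives 63 − 5.4×0.4 = 60.84 → no gain ✓.
Low-quality (own payoff 44): to a=0.4 gives 63 − 11.5×0.4 = 58.4 → profitable ✗; to a=3.4 gives 99 − 11.5×3.4 = 59.9 → profitable ✗.
3 of the 6 constraints hold; not an equilibrium.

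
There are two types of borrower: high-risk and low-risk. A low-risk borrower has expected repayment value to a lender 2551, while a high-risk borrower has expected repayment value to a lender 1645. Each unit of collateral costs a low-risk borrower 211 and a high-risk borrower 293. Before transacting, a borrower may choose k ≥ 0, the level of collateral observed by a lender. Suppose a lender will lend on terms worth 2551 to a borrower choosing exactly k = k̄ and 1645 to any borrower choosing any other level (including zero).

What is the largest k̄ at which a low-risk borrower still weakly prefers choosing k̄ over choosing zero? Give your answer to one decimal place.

Choosing k̄ yields the low-risk type 2551 − 211·k̄; choosing zero yields 1645.
The low-risk type is indifferent at 2551 − 211·k̄ = 1645, i.e. k̄ = (2551 − 1645) / 211 ≈ 4.3.
For any k̄ above 4.3 the low-risk type would rather pool at zero, so separation collapses.

4.3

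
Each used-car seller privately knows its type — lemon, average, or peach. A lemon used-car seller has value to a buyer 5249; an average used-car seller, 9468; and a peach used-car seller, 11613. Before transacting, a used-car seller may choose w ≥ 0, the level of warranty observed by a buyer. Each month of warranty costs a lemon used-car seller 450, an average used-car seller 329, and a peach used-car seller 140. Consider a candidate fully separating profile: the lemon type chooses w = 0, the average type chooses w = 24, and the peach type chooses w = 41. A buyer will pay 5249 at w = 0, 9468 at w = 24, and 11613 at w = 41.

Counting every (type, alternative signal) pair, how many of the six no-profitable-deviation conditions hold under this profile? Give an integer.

4

Average (own payoff 9468 − 329×24 = 1572): to w=0 gives 5249 → profitable ✗; to w=41 gives 11613 − 329×41 = -1876 → no gain ✓.
Lemon (own payoff 5249): to w=24 gives 9468 − 450×24 = -1332 → no gain ✓; to w=41 gives 11613 − 450×41 = -6837 → no gain ✓.
Peach (own payoff 11613 − 140×41 = 5873): to w=0 gives 5249 → no gain ✓; to w=24 gives 9468 − 140×24 = 6108 → profitable ✗.
4 of the 6 constraints hold; not an equilibrium.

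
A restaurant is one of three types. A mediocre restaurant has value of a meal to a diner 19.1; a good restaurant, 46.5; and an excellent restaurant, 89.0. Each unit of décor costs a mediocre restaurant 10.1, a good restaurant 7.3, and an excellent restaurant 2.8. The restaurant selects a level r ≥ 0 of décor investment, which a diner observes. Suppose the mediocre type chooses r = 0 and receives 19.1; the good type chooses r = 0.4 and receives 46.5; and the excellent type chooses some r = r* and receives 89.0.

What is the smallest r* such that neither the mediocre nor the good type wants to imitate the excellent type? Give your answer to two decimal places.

6.92

Good type (on-path payoff 46.5 − 7.3×0.4 = 43.58) won't mimic when 43.58 ≥ 89.0 − 7.3·r*, i.e. r* ≥ 6.22.
Mediocre type (on-path payoff 19.1) won't mimic when 19.1 ≥ 89.0 − 10.1·r*, i.e. r* ≥ 6.92.
Both must hold, so r* = max(6.92, 6.22) = 6.92. The mediocre type's constraint binds.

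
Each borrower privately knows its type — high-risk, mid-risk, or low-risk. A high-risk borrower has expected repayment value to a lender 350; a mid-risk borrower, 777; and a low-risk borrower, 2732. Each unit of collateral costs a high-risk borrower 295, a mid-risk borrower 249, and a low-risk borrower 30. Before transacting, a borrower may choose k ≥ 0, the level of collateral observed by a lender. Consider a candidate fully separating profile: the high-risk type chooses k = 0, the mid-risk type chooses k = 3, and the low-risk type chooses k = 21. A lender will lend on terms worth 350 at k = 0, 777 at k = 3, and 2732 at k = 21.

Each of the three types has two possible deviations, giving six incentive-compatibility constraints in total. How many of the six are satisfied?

Mid-risk (own payoff 777 − 249×3 = 30): to k=0 gives 350 → profitable ✗; to k=21 gives 2732 − 249×21 = -2497 → no gain ✓.
High-risk (own payoff 350): to k=3 gives 777 − 295×3 = -108 → no gain ✓; to k=21 gives 2732 − 295×21 = -3463 → no gain ✓.
Low-risk (own payoff 2732 − 30×21 = 2102): to k=0 gives 350 → no gain ✓; to k=3 gives 777 − 30×3 = 687 → no gain ✓.
5 of the 6 constraints hold; not an equilibrium.

5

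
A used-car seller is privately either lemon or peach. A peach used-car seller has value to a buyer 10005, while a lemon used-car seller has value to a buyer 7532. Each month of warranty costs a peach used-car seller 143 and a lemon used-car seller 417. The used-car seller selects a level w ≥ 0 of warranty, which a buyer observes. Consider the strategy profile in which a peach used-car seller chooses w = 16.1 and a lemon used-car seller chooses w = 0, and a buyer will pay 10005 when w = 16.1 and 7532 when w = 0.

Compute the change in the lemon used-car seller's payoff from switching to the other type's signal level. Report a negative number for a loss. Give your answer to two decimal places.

Playing w = 0 the lemon used-car seller receives 7532.
Deviating to w = 16.1 brings payment 10005 at cost 417 × 16.1 = 6713.7, netting 3291.3.
Gain from deviating: 3291.3 − 7532 = -4240.70.
The gain is negative, so the lemon type's incentive-compatibility constraint is satisfied.

-4240.70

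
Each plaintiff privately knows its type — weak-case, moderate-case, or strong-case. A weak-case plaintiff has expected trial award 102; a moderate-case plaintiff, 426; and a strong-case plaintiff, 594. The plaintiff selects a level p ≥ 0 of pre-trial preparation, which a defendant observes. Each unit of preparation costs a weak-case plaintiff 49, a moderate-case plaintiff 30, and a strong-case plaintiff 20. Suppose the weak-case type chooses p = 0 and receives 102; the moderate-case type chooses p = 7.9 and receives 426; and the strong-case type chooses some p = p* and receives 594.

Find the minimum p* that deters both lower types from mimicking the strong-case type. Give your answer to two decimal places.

Moderate-case type (on-path payoff 426 − 30×7.9 = 189) won't mimic when 189 ≥ 594 − 30·p*, i.e. p* ≥ 13.50.
Weak-case type (on-path payoff 102) won't mimic when 102 ≥ 594 − 49·p*, i.e. p* ≥ 10.04.
Both must hold, so p* = max(10.04, 13.50) = 13.50. The moderate-case type's constraint binds.

13.50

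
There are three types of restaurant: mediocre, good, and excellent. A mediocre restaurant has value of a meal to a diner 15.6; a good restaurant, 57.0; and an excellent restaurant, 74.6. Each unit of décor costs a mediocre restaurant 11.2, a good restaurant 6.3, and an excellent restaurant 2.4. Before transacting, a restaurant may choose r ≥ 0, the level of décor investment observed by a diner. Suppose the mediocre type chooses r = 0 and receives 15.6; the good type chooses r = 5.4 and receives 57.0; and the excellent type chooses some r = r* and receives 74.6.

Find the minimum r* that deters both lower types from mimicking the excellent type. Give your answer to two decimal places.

8.19

Mediocre type (on-path payoff 15.6) won't mimic when 15.6 ≥ 74.6 − 11.2·r*, i.e. r* ≥ 5.27.
Good type (on-path payoff 57.0 − 6.3×5.4 = 22.98) won't mimic when 22.98 ≥ 74.6 − 6.3·r*, i.e. r* ≥ 8.19.
Both must hold, so r* = max(5.27, 8.19) = 8.19. The good type's constraint binds.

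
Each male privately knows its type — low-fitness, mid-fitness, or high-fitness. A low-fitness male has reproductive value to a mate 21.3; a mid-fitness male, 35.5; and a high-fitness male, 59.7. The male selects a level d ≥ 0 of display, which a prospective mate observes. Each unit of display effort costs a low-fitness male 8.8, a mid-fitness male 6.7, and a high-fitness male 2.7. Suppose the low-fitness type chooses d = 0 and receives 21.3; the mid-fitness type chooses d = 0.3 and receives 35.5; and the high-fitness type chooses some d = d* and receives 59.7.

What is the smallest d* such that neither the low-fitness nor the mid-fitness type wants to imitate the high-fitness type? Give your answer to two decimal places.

Low-fitness type (on-path payoff 21.3) won't mimic when 21.3 ≥ 59.7 − 8.8·d*, i.e. d* ≥ 4.36.
Mid-fitness type (on-path payoff 35.5 − 6.7×0.3 = 33.49) won't mimic when 33.49 ≥ 59.7 − 6.7·d*, i.e. d* ≥ 3.91.
Both must hold, so d* = max(4.36, 3.91) = 4.36. The low-fitness type's constraint binds.

4.36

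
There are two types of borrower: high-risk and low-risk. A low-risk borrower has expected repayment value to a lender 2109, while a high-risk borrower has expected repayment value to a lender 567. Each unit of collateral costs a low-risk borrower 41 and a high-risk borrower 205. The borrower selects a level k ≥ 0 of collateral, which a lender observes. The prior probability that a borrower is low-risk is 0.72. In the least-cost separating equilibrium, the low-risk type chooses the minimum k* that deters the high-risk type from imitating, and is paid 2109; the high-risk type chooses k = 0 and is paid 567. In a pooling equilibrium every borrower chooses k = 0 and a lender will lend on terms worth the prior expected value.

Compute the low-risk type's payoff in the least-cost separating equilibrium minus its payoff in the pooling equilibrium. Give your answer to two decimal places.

Least-cost separating signal: k* solves 567 = 2109 − 205·k*, so k* = (2109 − 567)/205 ≈ 7.5220.
Low-risk type's separating payoff: 2109 − 41 × k* = 2109 − 41 × (2109 − 567)/205 = 2109 − 63222/205 = 1800.6.
Pooling payoff: 0.72 × 2109 + 0.28 × 567 = 1677.24.
Difference: 1800.6 − 1677.24 = 123.36.
The low-risk type prefers to separate.

123.36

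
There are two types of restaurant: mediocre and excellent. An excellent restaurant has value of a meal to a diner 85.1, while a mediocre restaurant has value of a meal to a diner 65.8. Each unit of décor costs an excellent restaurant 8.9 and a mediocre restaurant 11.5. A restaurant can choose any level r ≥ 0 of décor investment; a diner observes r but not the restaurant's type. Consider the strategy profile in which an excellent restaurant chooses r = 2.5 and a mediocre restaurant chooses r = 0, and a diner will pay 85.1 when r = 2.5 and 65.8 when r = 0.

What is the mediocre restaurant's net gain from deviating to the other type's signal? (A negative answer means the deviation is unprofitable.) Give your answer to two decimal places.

-9.45

Playing r = 0 the mediocre restaurant receives 65.8.
Deviating to r = 2.5 brings payment 85.1 at cost 11.5 × 2.5 = 28.75, netting 56.35.
Gain from deviating: 56.35 − 65.8 = -9.45.
The gain is negative, so the mediocre type's incentive-compatibility constraint is satisfied.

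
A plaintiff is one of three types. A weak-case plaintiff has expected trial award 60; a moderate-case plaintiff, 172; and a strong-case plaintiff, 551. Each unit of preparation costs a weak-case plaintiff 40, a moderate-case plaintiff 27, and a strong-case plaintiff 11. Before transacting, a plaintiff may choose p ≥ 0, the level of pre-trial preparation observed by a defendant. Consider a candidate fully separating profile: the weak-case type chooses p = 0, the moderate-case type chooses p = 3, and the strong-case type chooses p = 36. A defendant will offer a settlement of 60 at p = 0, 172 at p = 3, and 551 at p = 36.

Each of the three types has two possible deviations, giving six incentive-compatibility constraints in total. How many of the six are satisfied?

Weak-case (own payoff 60): to p=3 gives 172 − 40×3 = 52 → no gain ✓; to p=36 gives 551 − 40×36 = -889 → no gain ✓.
Strong-case (own payoff 551 − 11×36 = 155): to p=0 gives 60 → no gain ✓; to p=3 gives 172 − 11×3 = 139 → no gain ✓.
Moderate-case (own payoff 172 − 27×3 = 91): to p=0 gives 60 → no gain ✓; to p=36 gives 551 − 27×36 = -421 → no gain ✓.
6 of the 6 constraints hold; this profile is a separating equilibrium.

6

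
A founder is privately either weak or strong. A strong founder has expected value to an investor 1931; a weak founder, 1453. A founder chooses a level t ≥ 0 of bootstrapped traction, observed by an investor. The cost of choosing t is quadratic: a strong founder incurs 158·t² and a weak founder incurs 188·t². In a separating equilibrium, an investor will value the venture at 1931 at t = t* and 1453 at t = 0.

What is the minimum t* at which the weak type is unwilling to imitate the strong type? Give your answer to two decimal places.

The weak type at t = 0 receives 1453; imitating at t* yields 1931 − 188·t*².
Indifference: 1453 = 1931 − 188·t*², so t*² = (1931 − 1453) / 188 ≈ 2.5426.
t* = √2.5426 ≈ 1.59.

1.59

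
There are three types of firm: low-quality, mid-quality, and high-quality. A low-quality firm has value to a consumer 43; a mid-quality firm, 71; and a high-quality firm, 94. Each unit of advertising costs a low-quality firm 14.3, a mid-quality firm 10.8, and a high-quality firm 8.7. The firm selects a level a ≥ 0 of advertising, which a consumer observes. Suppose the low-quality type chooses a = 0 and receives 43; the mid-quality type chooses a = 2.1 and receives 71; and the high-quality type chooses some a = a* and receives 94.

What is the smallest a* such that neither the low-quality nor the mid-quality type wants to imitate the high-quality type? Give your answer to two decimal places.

4.23

Low-quality type (on-path payoff 43) won't mimic when 43 ≥ 94 − 14.3·a*, i.e. a* ≥ 3.57.
Mid-quality type (on-path payoff 71 − 10.8×2.1 = 48.32) won't mimic when 48.32 ≥ 94 − 10.8·a*, i.e. a* ≥ 4.23.
Both must hold, so a* = max(3.57, 4.23) = 4.23. The mid-quality type's constraint binds.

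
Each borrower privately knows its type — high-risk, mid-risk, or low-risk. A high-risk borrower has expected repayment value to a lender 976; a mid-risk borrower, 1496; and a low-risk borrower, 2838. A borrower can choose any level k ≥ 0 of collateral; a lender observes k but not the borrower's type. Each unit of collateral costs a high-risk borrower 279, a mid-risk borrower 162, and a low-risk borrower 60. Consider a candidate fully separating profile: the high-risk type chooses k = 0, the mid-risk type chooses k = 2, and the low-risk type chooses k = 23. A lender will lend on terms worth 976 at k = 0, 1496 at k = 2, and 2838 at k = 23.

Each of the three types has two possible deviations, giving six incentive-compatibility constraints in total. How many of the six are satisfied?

6

High-risk (own payoff 976): to k=2 gives 1496 − 279×2 = 938 → no gain ✓; to k=23 gives 2838 − 279×23 = -3579 → no gain ✓.
Mid-risk (own payoff 1496 − 162×2 = 1172): to k=0 gives 976 → no gain ✓; to k=23 gives 2838 − 162×23 = -888 → no gain ✓.
Low-risk (own payoff 2838 − 60×23 = 1458): to k=0 gives 976 → no gain ✓; to k=2 gives 1496 − 60×2 = 1376 → no gain ✓.
6 of the 6 constraints hold; this profile is a separating equilibrium.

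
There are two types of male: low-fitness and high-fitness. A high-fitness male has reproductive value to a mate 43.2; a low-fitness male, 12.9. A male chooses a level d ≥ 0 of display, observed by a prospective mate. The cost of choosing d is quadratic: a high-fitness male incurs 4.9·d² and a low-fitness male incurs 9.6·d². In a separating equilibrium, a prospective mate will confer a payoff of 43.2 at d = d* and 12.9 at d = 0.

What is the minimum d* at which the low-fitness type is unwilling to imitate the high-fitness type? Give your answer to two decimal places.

1.78

The low-fitness type at d = 0 receives 12.9; imitating at d* yields 43.2 − 9.6·d*².
Indifference: 12.9 = 43.2 − 9.6·d*², so d*² = (43.2 − 12.9) / 9.6 ≈ 3.1563.
d* = √3.1563 ≈ 1.78.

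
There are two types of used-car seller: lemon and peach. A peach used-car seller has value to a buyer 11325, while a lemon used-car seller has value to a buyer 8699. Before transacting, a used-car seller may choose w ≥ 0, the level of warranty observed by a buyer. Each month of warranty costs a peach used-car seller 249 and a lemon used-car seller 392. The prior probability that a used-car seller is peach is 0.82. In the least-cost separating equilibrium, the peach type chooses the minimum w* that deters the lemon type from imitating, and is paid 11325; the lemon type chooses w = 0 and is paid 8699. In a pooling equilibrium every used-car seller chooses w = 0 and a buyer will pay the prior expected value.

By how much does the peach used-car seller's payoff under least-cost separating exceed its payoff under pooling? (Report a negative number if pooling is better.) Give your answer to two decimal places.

Least-cost separating signal: w* solves 8699 = 11325 − 392·w*, so w* = (11325 − 8699)/392 ≈ 6.6990.
Peach type's separating payoff: 11325 − 249 × w* = 11325 − 249 × (11325 − 8699)/392 = 11325 − 653874/392 ≈ 9656.9541.
Pooling payoff: 0.82 × 11325 + 0.18 × 8699 = 10852.32.
Difference: 9656.9541 − 10852.32 = -1195.3659, i.e. -1195.37 to two decimal places.
The peach type would prefer the pooling outcome.

-1195.37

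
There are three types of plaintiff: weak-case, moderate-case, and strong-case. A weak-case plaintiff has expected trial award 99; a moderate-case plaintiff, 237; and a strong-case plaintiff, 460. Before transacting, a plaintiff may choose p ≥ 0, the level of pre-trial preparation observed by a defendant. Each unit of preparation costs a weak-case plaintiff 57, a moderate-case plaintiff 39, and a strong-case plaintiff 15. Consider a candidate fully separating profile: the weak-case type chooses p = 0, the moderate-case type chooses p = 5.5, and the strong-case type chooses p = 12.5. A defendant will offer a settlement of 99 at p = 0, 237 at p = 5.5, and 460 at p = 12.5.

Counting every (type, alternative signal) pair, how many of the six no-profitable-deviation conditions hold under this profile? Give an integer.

5

Moderate-case (own payoff 237 − 39×5.5 = 22.5): to p=0 gives 99 → profitable ✗; to p=12.5 gives 460 − 39×12.5 = -27.5 → no gain ✓.
Weak-case (own payoff 99): to p=5.5 gives 237 − 57×5.5 = -76.5 → no gain ✓; to p=12.5 gives 460 − 57×12.5 = -252.5 → no gain ✓.
Strong-case (own payoff 460 − 15×12.5 = 272.5): to p=0 gives 99 → no gain ✓; to p=5.5 gives 237 − 15×5.5 = 154.5 → no gain ✓.
5 of the 6 constraints hold; not an equilibrium.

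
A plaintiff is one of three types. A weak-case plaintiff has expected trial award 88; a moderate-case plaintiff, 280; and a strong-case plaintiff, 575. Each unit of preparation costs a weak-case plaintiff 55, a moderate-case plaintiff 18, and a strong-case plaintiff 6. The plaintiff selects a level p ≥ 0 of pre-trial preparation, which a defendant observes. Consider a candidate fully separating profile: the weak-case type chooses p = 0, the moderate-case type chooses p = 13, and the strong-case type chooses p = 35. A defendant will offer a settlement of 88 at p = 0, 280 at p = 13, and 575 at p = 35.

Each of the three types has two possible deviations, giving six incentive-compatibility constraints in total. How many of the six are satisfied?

5

Weak-case (own payoff 88): to p=13 gives 280 − 55×13 = -435 → no gain ✓; to p=35 gives 575 − 55×35 = -1350 → no gain ✓.
Strong-case (own payoff 575 − 6×35 = 365): to p=0 gives 88 → no gain ✓; to p=13 gives 280 − 6×13 = 202 → no gain ✓.
Moderate-case (own payoff 280 − 18×13 = 46): to p=0 gives 88 → profitable ✗; to p=35 gives 575 − 18×35 = -55 → no gain ✓.
5 of the 6 constraints hold; not an equilibrium.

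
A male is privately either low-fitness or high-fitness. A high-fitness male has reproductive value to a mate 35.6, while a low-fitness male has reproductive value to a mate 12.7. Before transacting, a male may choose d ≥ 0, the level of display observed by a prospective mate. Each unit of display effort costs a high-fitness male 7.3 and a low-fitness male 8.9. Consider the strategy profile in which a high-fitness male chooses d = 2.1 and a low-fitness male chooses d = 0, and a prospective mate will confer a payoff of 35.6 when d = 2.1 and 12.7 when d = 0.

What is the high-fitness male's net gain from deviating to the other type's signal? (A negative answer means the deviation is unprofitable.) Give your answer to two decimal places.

-7.57

Playing d = 2.1 the high-fitness male receives 35.6 − 7.3 × 2.1 = 20.27.
Deviating to d = 0 yields 12.7 instead.
Gain from deviating: 12.7 − 20.27 = -7.57.
The gain is negative, so the high-fitness type's incentive-compatibility constraint is satisfied.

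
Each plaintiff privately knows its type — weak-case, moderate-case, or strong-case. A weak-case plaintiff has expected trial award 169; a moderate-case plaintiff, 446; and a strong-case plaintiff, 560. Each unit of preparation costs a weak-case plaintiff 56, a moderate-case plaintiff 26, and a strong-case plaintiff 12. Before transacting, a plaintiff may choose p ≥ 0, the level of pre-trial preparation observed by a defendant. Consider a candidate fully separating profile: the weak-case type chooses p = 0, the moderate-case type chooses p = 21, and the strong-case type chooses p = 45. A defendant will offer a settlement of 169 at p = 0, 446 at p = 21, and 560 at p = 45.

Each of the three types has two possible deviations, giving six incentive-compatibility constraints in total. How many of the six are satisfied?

3

Weak-case (own payoff 169): to p=21 gives 446 − 56×21 = -730 → no gain ✓; to p=45 gives 560 − 56×45 = -1960 → no gain ✓.
Moderate-case (own payoff 446 − 26×21 = -100): to p=0 gives 169 → profitable ✗; to p=45 gives 560 − 26×45 = -610 → no gain ✓.
Strong-case (own payoff 560 − 12×45 = 20): to p=0 gives 169 → profitable ✗; to p=21 gives 446 − 12×21 = 194 → profitable ✗.
3 of the 6 constraints hold; not an equilibrium.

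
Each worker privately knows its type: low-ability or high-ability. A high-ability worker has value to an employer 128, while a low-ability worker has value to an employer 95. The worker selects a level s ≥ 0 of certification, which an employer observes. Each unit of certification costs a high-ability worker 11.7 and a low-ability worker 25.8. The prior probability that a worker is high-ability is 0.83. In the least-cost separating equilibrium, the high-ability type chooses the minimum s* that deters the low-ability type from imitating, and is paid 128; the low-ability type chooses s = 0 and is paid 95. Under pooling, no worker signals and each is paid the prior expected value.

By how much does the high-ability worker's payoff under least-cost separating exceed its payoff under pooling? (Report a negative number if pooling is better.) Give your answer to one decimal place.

Least-cost separating signal: s* solves 95 = 128 − 25.8·s*, so s* = (128 − 95)/25.8 ≈ 1.2791.
High-ability type's separating payoff: 128 − 11.7 × s* = 128 − 11.7 × (128 − 95)/25.8 = 128 − 386.1/25.8 ≈ 113.035.
Pooling payoff: 0.83 × 128 + 0.17 × 95 = 122.39.
Difference: 113.035 − 122.39 = -9.355, i.e. -9.4 to one decimal place.
The high-ability type would prefer the pooling outcome.

-9.4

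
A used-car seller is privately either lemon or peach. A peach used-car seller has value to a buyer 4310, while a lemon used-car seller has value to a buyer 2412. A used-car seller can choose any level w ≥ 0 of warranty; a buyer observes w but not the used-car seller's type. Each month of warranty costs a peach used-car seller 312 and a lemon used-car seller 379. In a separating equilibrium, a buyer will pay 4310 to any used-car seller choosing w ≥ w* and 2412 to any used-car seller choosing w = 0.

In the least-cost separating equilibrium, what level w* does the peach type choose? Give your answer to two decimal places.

A lemon used-car seller choosing w = 0 receives 2412.
Imitating at w* instead would pay 4310 at cost 379·w*, netting 4310 − 379·w*.
Indifference: 2412 = 4310 − 379·w*, so w* = (4310 − 2412) / 379 ≈ 5.01.
At w* the lemon type's incentive constraint just binds; the peach type strictly prefers w* since its per-unit cost is lower.

5.01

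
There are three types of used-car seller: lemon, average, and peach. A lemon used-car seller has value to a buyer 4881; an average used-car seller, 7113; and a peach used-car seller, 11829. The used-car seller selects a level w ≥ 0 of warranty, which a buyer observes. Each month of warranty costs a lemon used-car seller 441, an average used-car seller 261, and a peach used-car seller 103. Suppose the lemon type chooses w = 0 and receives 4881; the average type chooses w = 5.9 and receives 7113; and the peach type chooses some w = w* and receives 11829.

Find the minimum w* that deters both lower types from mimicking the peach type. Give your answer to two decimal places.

Lemon type (on-path payoff 4881) won't mimic when 4881 ≥ 11829 − 441·w*, i.e. w* ≥ 15.76.
Average type (on-path payoff 7113 − 261×5.9 = 5573.1) won't mimic when 5573.1 ≥ 11829 − 261·w*, i.e. w* ≥ 23.97.
Both must hold, so w* = max(15.76, 23.97) = 23.97. The average type's constraint binds.

23.97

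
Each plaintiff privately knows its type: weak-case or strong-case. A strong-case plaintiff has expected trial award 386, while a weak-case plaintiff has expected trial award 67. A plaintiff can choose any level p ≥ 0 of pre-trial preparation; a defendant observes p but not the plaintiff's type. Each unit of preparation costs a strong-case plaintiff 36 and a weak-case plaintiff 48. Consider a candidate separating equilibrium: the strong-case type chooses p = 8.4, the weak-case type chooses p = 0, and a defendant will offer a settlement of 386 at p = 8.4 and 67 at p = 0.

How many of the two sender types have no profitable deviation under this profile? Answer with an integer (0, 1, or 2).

Weak-case type: stay at 0 → 67; mimic → 386 − 48 × 8.4 = -17.2. IC holds (67 ≥ -17.2).
Strong-case type: signal → 386 − 36 × 8.4 = 83.6; deviate to 0 → 67. IC holds (83.6 ≥ 67).
2 of 2 constraints hold, so this is a separating equilibrium.

2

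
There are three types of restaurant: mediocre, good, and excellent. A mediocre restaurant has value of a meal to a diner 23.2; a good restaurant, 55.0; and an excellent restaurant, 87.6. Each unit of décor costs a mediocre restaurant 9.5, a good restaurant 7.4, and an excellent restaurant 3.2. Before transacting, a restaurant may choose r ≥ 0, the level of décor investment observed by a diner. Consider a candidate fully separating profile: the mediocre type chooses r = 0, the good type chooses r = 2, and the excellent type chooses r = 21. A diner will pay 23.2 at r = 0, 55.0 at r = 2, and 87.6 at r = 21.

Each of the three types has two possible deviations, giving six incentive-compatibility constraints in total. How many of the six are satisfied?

Excellent (own payoff 87.6 − 3.2×21 = 20.4): to r=0 gives 23.2 → profitable ✗; to r=2 gives 55.0 − 3.2×2 = 48.6 → profitable ✗.
Mediocre (own payoff 23.2): to r=2 gives 55.0 − 9.5×2 = 36 → profitable ✗; to r=21 gives 87.6 − 9.5×21 = -111.9 → no gain ✓.
Good (own payoff 55.0 − 7.4×2 = 40.2): to r=0 gives 23.2 → no gain ✓; to r=21 gives 87.6 − 7.4×21 = -67.8 → no gain ✓.
3 of the 6 constraints hold; not an equilibrium.

3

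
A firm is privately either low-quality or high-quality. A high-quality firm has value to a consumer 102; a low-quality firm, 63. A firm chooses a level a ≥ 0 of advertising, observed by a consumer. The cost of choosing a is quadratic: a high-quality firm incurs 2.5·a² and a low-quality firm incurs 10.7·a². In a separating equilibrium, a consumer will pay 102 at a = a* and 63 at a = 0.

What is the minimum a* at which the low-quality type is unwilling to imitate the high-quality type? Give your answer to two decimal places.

The low-quality type at a = 0 receives 63; imitating at a* yields 102 − 10.7·a*².
Indifference: 63 = 102 − 10.7·a*², so a*² = (102 − 63) / 10.7 ≈ 3.6449.
a* = √3.6449 ≈ 1.91.

1.91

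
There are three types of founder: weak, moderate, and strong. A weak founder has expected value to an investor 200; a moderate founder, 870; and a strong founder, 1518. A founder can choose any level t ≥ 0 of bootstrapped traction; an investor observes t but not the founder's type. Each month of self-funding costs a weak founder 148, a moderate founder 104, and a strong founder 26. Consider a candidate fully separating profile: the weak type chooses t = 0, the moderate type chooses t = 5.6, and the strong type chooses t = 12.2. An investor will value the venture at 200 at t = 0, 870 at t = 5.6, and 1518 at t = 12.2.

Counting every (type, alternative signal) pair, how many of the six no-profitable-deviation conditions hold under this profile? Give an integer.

Moderate (own payoff 870 − 104×5.6 = 287.6): to t=0 gives 200 → no gain ✓; to t=12.2 gives 1518 − 104×12.2 = 249.2 → no gain ✓.
Weak (own payoff 200): to t=5.6 gives 870 − 148×5.6 = 41.2 → no gain ✓; to t=12.2 gives 1518 − 148×12.2 = -287.6 → no gain ✓.
Strong (own payoff 1518 − 26×12.2 = 1200.8): to t=0 gives 200 → no gain ✓; to t=5.6 gives 870 − 26×5.6 = 724.4 → no gain ✓.
6 of the 6 constraints hold; this profile is a separating equilibrium.

6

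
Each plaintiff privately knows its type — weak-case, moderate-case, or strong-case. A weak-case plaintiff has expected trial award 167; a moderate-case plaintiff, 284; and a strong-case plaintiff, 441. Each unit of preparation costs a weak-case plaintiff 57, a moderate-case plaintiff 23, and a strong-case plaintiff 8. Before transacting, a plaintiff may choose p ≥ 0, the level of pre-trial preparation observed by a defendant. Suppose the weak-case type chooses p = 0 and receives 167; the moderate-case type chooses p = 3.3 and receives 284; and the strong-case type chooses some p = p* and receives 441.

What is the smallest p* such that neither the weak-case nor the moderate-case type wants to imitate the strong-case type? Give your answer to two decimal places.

10.13

Weak-case type (on-path payoff 167) won't mimic when 167 ≥ 441 − 57·p*, i.e. p* ≥ 4.81.
Moderate-case type (on-path payoff 284 − 23×3.3 = 208.1) won't mimic when 208.1 ≥ 441 − 23·p*, i.e. p* ≥ 10.13.
Both must hold, so p* = max(4.81, 10.13) = 10.13. The moderate-case type's constraint binds.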